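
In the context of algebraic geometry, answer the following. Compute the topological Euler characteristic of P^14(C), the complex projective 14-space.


The complex projective space P^14 has one cell in each even real dimension 0, 2, ..., 28.
The cohomology groups are H^{2k}(P^14) = Z for k = 0,...,14, and 0 otherwise.
Euler characteristic = sum of Betti numbers = 1 per even-dimensional cohomology group.
chi(P^14) = 14 + 1 = 15

15


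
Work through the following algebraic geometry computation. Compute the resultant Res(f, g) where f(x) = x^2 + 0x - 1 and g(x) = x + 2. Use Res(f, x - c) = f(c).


For Res(f, x - c), we evaluate f at x = c.
f(-2) = (-2)^2 + 0*(-2) - 1
= 4 + 0 - 1
= 4 - 1 = 3
Res(f, g) = 3

3


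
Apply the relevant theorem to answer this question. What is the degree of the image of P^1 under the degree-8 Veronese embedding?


The Veronese variety v_8(P^1) has degree d^r.
d^r = 8^1 = 8

8


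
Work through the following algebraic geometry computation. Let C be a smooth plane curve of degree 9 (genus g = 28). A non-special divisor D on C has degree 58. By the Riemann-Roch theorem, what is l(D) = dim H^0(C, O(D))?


First, compute the genus of a smooth plane curve of degree 9:
g = (d-1)(d-2)/2 = (9-1)(9-2)/2 = 28
For a non-special divisor D (i.e., h^1(D) = 0), Riemann-Roch gives:
l(D) = deg(D) - g + 1
Since deg(D) = 58 >= 2g - 1 = 55, D is non-special.
l(D) = 58 - 28 + 1 = 31

31


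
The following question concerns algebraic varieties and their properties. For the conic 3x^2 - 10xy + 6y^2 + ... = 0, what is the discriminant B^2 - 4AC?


The discriminant of a conic Ax^2 + Bxy + Cy^2 + ... = 0 is B^2 - 4AC.
B^2 = (-10)^2 = 100
4AC = 4*3*6 = 72
Discriminant = 100 - 72 = 28

28


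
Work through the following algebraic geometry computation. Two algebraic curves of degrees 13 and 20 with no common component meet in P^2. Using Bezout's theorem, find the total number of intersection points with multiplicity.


Bezout's theorem states the intersection count equals the product of degrees.
Intersection count = 13 * 20 = 260

260


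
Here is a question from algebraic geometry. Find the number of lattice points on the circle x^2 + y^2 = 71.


Systematically check integer values of x where x^2 <= 71.
For each valid x, check if 71 - x^2 is a perfect square.
Total integer solutions found: 0

0


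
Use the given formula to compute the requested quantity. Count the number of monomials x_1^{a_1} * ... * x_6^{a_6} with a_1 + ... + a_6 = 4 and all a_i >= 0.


The number of degree-4 monomials in 6 variables is C(d+n-1, n-1).
= C(4+6-1, 6-1) = C(9, 5)
= 126

126


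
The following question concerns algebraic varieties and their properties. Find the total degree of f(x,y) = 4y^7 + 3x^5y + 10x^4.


Examine each term for its total degree (sum of exponents).
  Term '4y^7' has total degree 0+7 = 7.
  Term '3x^5y' has total degree 5+1 = 6.
  Term '10x^4' has total degree 4+0 = 4.
The maximum total degree among all terms is 7.

7


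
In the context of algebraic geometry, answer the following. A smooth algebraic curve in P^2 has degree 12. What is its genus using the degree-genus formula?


Using the genus formula for smooth plane curves:
g = (d-1)(d-2)/2
g = (12-1)(12-2)/2
g = 11*10/2
g = 110/2 = 55

55


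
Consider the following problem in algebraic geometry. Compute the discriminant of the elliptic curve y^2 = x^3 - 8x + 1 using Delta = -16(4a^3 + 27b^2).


Compute each component:
4a^3 = 4*(-8)^3 = 4*(-512) = -2048
27b^2 = 27*1^2 = 27*1 = 27
4a^3 + 27b^2 = -2048 + 27 = -2021
Delta = -16*(-2021) = 32336

32336


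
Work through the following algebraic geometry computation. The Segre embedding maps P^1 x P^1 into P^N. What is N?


The Segre embedding maps P^m x P^n into P^N via
all products of coordinates from each factor.
N = (m+1)(n+1) - 1
N = (1+1)(1+1) - 1
N = 2*2 - 1
N = 4 - 1 = 3

3


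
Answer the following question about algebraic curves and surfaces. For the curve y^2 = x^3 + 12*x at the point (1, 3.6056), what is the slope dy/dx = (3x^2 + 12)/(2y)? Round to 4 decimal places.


Using implicit differentiation of y^2 = x^3 + 12*x:
2y * dy/dx = 3x^2 + 12
dy/dx = (3x^2 + 12)/(2y)
Numerator: 3*1^2 + 12 = 15
Denominator: 2*3.6056 = 7.2112
dy/dx = 15/7.2112 = 2.0801

2.0801


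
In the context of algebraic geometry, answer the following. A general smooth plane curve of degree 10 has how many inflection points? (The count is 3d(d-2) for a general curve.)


For a general smooth plane curve C of degree d, the inflection points are
the intersection of C with its Hessian curve, which has degree 3(d-2).
By Bezout, the total intersection number is d * 3(d-2) = 10 * 24 = 240.
For a general curve every flex is ordinary, so each contributes
multiplicity 1 to C·Hess(C), and the number of distinct inflection
points is 3d(d-2).
Inflection points = 3*10*(10-2) = 3*10*8 = 240

240


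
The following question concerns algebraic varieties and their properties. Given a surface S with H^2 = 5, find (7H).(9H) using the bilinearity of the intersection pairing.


Using bilinearity of the intersection pairing on a surface S:
(aH).(bH) = ab * (H.H)
We have H^2 = 5.
D.E = (7H).(9H) = 7*9*5
= 63*5
= 315

315


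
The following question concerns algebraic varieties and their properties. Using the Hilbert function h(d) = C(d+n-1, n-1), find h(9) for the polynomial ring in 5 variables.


The Hilbert function for the polynomial ring in 5 variables is:
h(d) = C(d+n-1, n-1)
h(9) = C(9+5-1, 5-1) = C(13, 4)
= 13! / (4! * 9!)
= 715

715


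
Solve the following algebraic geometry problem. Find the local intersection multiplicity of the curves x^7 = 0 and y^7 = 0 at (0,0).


The intersection multiplicity of V(x^a) and V(y^b) at the origin is:
I(O; V(x^7), V(y^7)) = dim_k(k[x,y]/(x^7, y^7))
A basis for k[x,y]/(x^7, y^7) is the set of monomials x^i * y^j
where 0 <= i < 7 and 0 <= j < 7.
The number of such monomials is 7 * 7 = 49

49


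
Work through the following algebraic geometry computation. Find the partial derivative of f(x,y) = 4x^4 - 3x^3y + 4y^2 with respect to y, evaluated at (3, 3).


df/dy = (-3)*x^3 + 2*4*y^1
At (3,3): (-3)*3^3 + 2*4*3^1
= -81 + 24
= -57

-57


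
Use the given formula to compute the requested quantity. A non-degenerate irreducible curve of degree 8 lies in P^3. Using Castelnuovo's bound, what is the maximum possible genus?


Castelnuovo's bound: write d - 1 = m(r-1) + epsilon with 0 <= epsilon < r-1.
d - 1 = 8 - 1 = 7
r - 1 = 3 - 1 = 2
7 = 3*2 + 1, so m = 3, epsilon = 1
pi(d, r) = m(m-1)(r-1)/2 + m*epsilon
= 3*2*2/2 + 3*1
= 12/2 + 3
= 6 + 3 = 9

9


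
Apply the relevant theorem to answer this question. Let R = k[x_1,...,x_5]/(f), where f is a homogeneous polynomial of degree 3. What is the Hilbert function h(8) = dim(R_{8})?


For R = k[x_1,...,x_n]/(f) with f homogeneous of degree e:
The Hilbert series is (1 - t^e)/(1 - t)^n.
So h(d) = C(d+n-1, n-1) - C(d-e+n-1, n-1) for d >= e.
With n=5, e=3, d=8:
C(8+5-1, 5-1) = C(12, 4) = 495
C(8-3+5-1, 5-1) = C(9, 4) = 126
h(8) = 495 - 126 = 369

369


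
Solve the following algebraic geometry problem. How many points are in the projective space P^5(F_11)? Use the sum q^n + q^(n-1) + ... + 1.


P^5(F_11) has (q^(n+1) - 1)/(q - 1) points.
= 11^5 + 11^4 + 11^3 + 11^2 + 11^1 + 11^0
= 161051 + 14641 + 1331 + 121 + 11 + 1
= 177156

177156


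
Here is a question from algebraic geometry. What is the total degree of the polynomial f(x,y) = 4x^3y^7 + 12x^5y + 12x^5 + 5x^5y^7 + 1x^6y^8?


Examine each term for its total degree (sum of exponents).
  Term '4x^3y^7' has total degree 3+7 = 10.
  Term '12x^5y' has total degree 5+1 = 6.
  Term '12x^5' has total degree 5+0 = 5.
  Term '5x^5y^7' has total degree 5+7 = 12.
  Term '1x^6y^8' has total degree 6+8 = 14.
The maximum total degree among all terms is 14.

14


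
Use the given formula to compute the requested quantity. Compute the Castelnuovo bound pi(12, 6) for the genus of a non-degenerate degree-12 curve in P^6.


Castelnuovo's bound: write d - 1 = m(r-1) + epsilon with 0 <= epsilon < r-1.
d - 1 = 12 - 1 = 11
r - 1 = 6 - 1 = 5
11 = 2*5 + 1, so m = 2, epsilon = 1
pi(d, r) = m(m-1)(r-1)/2 + m*epsilon
= 2*1*5/2 + 2*1
= 10/2 + 2
= 5 + 2 = 7

7


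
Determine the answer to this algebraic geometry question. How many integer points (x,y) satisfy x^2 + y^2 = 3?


Systematically check integer values of x where x^2 <= 3.
For each valid x, check if 3 - x^2 is a perfect square.
Total integer solutions found: 0

0


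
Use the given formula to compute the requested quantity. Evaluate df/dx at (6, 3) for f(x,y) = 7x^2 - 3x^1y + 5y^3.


df/dx = 2*7*x^1 + 1*(-3)*x^0*y
At (6,3): 2*7*6^1 + 1*(-3)*6^0*3
= 84 - 9
= 75

75


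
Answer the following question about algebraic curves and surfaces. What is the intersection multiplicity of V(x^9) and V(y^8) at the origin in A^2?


The intersection multiplicity of V(x^a) and V(y^b) at the origin is:
I(O; V(x^9), V(y^8)) = dim_k(k[x,y]/(x^9, y^8))
A basis for k[x,y]/(x^9, y^8) is the set of monomials x^i * y^j
where 0 <= i < 9 and 0 <= j < 8.
The number of such monomials is 9 * 8 = 72

72


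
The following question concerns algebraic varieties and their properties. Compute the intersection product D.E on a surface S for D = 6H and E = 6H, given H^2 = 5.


Using bilinearity of the intersection pairing on a surface S:
(aH).(bH) = ab * (H.H)
We have H^2 = 5.
D.E = (6H).(6H) = 6*6*5
= 36*5
= 180

180


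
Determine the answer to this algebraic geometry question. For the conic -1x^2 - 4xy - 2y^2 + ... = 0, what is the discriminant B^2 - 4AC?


The discriminant of a conic Ax^2 + Bxy + Cy^2 + ... = 0 is B^2 - 4AC.
B^2 = (-4)^2 = 16
4AC = 4*(-1)*(-2) = 8
Discriminant = 16 - 8 = 8

8


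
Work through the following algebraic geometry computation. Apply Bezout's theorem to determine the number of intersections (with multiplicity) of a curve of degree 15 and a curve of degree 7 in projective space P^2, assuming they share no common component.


Bezout's theorem states the intersection count equals the product of degrees.
Intersection count = 15 * 7 = 105

105


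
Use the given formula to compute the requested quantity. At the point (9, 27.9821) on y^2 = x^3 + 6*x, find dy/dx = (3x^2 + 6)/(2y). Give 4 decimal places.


Using implicit differentiation of y^2 = x^3 + 6*x:
2y * dy/dx = 3x^2 + 6
dy/dx = (3x^2 + 6)/(2y)
Numerator: 3*9^2 + 6 = 249
Denominator: 2*27.9821 = 55.9642
dy/dx = 249/55.9642 = 4.4493

4.4493


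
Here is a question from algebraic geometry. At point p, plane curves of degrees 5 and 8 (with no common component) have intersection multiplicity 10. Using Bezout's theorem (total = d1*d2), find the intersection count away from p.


By Bezout's theorem, the total intersection number is d1 * d2.
Total = 5 * 8 = 40
Intersection multiplicity at p = 10
Remaining intersections = 40 - 10 = 30

30


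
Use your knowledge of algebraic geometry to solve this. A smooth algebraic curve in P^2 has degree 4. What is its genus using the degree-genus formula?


Using the genus formula for smooth plane curves:
g = (d-1)(d-2)/2
g = (4-1)(4-2)/2
g = 3*2/2
g = 6/2 = 3

3


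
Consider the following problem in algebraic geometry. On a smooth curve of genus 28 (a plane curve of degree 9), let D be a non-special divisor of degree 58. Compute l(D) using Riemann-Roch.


First, compute the genus of a smooth plane curve of degree 9:
g = (d-1)(d-2)/2 = (9-1)(9-2)/2 = 28
For a non-special divisor D (i.e., h^1(D) = 0), Riemann-Roch gives:
l(D) = deg(D) - g + 1
Since deg(D) = 58 >= 2g - 1 = 55, D is non-special.
l(D) = 58 - 28 + 1 = 31

31


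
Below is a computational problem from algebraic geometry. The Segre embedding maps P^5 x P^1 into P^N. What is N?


The Segre embedding maps P^m x P^n into P^N via
all products of coordinates from each factor.
N = (m+1)(n+1) - 1
N = (5+1)(1+1) - 1
N = 6*2 - 1
N = 12 - 1 = 11

11


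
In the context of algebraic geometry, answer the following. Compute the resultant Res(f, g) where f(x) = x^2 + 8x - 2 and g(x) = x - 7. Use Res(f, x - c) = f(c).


For Res(f, x - c), we evaluate f at x = c.
f(7) = 7^2 + 8*7 - 2
= 49 + 56 - 2
= 105 - 2 = 103
Res(f, g) = 103

103


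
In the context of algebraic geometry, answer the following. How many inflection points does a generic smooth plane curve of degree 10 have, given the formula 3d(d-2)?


For a general smooth plane curve C of degree d, the inflection points are
the intersection of C with its Hessian curve, which has degree 3(d-2).
By Bezout, the total intersection number is d * 3(d-2) = 10 * 24 = 240.
For a general curve every flex is ordinary, so each contributes
multiplicity 1 to C·Hess(C), and the number of distinct inflection
points is 3d(d-2).
Inflection points = 3*10*(10-2) = 3*10*8 = 240

240


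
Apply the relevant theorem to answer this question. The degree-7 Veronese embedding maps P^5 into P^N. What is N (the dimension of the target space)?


The Veronese embedding v_d: P^n -> P^N maps each point to all
degree-d monomials in n+1 homogeneous coordinates.
N = C(n+d, d) - 1
N = C(5+7, 7) - 1
N = C(12, 7) - 1
C(12, 7) = 792
N = 792 - 1 = 791

791


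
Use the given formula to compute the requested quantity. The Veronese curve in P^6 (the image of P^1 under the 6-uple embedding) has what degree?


The rational normal curve in P^6 is the image of P^1 under the 6-uple Veronese.
A general hyperplane in P^6 pulls back to a degree-6 form on P^1, which has 6 zeros,
so the curve meets a general hyperplane in 6 points. Degree = 6.

6


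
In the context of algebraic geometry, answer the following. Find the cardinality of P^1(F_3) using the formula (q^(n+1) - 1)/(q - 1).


P^1(F_3) has (q^(n+1) - 1)/(q - 1) points.
= 3^1 + 3^0
= 3 + 1
= 4

4


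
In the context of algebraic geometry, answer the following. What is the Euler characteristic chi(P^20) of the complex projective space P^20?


The complex projective space P^20 has one cell in each even real dimension 0, 2, ..., 40.
The cohomology groups are H^{2k}(P^20) = Z for k = 0,...,20, and 0 otherwise.
Euler characteristic = sum of Betti numbers = 1 per even-dimensional cohomology group.
chi(P^20) = 20 + 1 = 21

21


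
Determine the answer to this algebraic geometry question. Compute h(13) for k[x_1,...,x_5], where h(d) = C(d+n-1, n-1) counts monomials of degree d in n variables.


The Hilbert function for the polynomial ring in 5 variables is:
h(d) = C(d+n-1, n-1)
h(13) = C(13+5-1, 5-1) = C(17, 4)
= 17! / (4! * 13!)
= 2380

2380


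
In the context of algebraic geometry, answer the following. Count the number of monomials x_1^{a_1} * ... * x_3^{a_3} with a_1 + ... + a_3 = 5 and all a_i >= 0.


The number of degree-5 monomials in 3 variables is C(d+n-1, n-1).
= C(5+3-1, 3-1) = C(7, 2)
= 21

21


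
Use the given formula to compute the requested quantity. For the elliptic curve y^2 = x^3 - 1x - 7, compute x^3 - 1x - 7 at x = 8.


Compute x^3 - 1x - 7 at x = 8:
x^3 = 8^3 = 512
(-1)*x = (-1)*8 = -8
Sum: 512 - 8 - 7 = 497

497


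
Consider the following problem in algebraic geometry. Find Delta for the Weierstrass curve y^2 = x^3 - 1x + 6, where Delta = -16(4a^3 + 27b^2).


Compute each component:
4a^3 = 4*(-1)^3 = 4*(-1) = -4
27b^2 = 27*6^2 = 27*36 = 972
4a^3 + 27b^2 = -4 + 972 = 968
Delta = -16*968 = -15488

-15488


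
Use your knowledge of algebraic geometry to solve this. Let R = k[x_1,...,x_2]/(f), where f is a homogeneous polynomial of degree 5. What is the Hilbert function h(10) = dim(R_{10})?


For R = k[x_1,...,x_n]/(f) with f homogeneous of degree e:
The Hilbert series is (1 - t^e)/(1 - t)^n.
So h(d) = C(d+n-1, n-1) - C(d-e+n-1, n-1) for d >= e.
With n=2, e=5, d=10:
C(10+2-1, 2-1) = C(11, 1) = 11
C(10-5+2-1, 2-1) = C(6, 1) = 6
h(10) = 11 - 6 = 5

5


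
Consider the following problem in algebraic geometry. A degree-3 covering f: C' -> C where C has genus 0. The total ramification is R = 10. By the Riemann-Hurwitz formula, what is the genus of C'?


Riemann-Hurwitz formula: 2g' - 2 = d(2g - 2) + R
Given: d = 3, g = 0, R = 10
2g' - 2 = 3*(2*0 - 2) + 10
2g' - 2 = 3*(-2) + 10
2g' - 2 = -6 + 10 = 4
2g' = 6
g' = 3

3


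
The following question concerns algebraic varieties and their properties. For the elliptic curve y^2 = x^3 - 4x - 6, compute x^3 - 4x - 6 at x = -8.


Compute x^3 - 4x - 6 at x = -8:
x^3 = (-8)^3 = -512
(-4)*x = (-4)*(-8) = 32
Sum: -512 + 32 - 6 = -486

-486


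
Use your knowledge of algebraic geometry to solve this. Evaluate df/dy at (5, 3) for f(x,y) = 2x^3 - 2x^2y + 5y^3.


df/dy = (-2)*x^2 + 3*5*y^2
At (5,3): (-2)*5^2 + 3*5*3^2
= -50 + 135
= 85

85


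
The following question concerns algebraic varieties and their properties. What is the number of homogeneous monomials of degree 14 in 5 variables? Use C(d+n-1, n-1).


The number of degree-14 monomials in 5 variables is C(d+n-1, n-1).
= C(14+5-1, 5-1) = C(18, 4)
= 3060

3060


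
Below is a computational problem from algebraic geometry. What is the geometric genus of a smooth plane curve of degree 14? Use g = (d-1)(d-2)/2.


Using the genus formula for smooth plane curves:
g = (d-1)(d-2)/2
g = (14-1)(14-2)/2
g = 13*12/2
g = 156/2 = 78

78


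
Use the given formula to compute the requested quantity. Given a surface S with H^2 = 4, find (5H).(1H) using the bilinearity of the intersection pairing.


Using bilinearity of the intersection pairing on a surface S:
(aH).(bH) = ab * (H.H)
We have H^2 = 4.
D.E = (5H).(1H) = 5*1*4
= 5*4
= 20

20


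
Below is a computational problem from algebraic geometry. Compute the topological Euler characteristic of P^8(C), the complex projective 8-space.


The complex projective space P^8 has one cell in each even real dimension 0, 2, ..., 16.
The cohomology groups are H^{2k}(P^8) = Z for k = 0,...,8, and 0 otherwise.
Euler characteristic = sum of Betti numbers = 1 per even-dimensional cohomology group.
chi(P^8) = 8 + 1 = 9

9


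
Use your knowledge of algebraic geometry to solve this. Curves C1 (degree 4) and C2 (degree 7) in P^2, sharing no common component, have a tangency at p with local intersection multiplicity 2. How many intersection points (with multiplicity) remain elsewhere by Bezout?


By Bezout's theorem, the total intersection number is d1 * d2.
Total = 4 * 7 = 28
Intersection multiplicity at p = 2
Remaining intersections = 28 - 2 = 26

26


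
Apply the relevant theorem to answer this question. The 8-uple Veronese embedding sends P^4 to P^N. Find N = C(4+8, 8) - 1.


The Veronese embedding v_d: P^n -> P^N maps each point to all
degree-d monomials in n+1 homogeneous coordinates.
N = C(n+d, d) - 1
N = C(4+8, 8) - 1
N = C(12, 8) - 1
C(12, 8) = 495
N = 495 - 1 = 494

494


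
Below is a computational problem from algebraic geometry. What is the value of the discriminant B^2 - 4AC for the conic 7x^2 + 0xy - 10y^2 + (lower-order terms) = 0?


The discriminant of a conic Ax^2 + Bxy + Cy^2 + ... = 0 is B^2 - 4AC.
B^2 = 0^2 = 0
4AC = 4*7*(-10) = -280
Discriminant = 0 + 280 = 280

280


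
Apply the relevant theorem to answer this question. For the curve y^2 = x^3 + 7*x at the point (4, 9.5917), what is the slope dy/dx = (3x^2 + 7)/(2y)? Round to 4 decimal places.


Using implicit differentiation of y^2 = x^3 + 7*x:
2y * dy/dx = 3x^2 + 7
dy/dx = (3x^2 + 7)/(2y)
Numerator: 3*4^2 + 7 = 55
Denominator: 2*9.5917 = 19.1834
dy/dx = 55/19.1834 = 2.8671

2.8671


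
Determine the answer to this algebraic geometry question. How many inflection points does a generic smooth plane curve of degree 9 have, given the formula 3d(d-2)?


For a general smooth plane curve C of degree d, the inflection points are
the intersection of C with its Hessian curve, which has degree 3(d-2).
By Bezout, the total intersection number is d * 3(d-2) = 9 * 21 = 189.
For a general curve every flex is ordinary, so each contributes
multiplicity 1 to C·Hess(C), and the number of distinct inflection
points is 3d(d-2).
Inflection points = 3*9*(9-2) = 3*9*7 = 189

189


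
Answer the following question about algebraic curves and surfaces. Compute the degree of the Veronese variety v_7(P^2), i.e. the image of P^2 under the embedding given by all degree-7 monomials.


The Veronese variety v_7(P^2) has degree d^r.
d^r = 7^2 = 49

49


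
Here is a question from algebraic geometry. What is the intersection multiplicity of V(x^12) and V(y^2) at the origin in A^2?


The intersection multiplicity of V(x^a) and V(y^b) at the origin is:
I(O; V(x^12), V(y^2)) = dim_k(k[x,y]/(x^12, y^2))
A basis for k[x,y]/(x^12, y^2) is the set of monomials x^i * y^j
where 0 <= i < 12 and 0 <= j < 2.
The number of such monomials is 12 * 2 = 24

24


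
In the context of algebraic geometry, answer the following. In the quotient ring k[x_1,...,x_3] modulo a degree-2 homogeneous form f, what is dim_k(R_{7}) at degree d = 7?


For R = k[x_1,...,x_n]/(f) with f homogeneous of degree e:
The Hilbert series is (1 - t^e)/(1 - t)^n.
So h(d) = C(d+n-1, n-1) - C(d-e+n-1, n-1) for d >= e.
With n=3, e=2, d=7:
C(7+3-1, 3-1) = C(9, 2) = 36
C(7-2+3-1, 3-1) = C(7, 2) = 21
h(7) = 36 - 21 = 15

15


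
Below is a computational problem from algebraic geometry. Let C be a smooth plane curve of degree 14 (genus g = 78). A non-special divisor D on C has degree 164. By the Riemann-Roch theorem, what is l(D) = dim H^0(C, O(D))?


First, compute the genus of a smooth plane curve of degree 14:
g = (d-1)(d-2)/2 = (14-1)(14-2)/2 = 78
For a non-special divisor D (i.e., h^1(D) = 0), Riemann-Roch gives:
l(D) = deg(D) - g + 1
Since deg(D) = 164 >= 2g - 1 = 155, D is non-special.
l(D) = 164 - 78 + 1 = 87

87


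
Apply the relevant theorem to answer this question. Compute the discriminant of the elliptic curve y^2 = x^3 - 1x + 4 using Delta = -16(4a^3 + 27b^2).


Compute each component:
4a^3 = 4*(-1)^3 = 4*(-1) = -4
27b^2 = 27*4^2 = 27*16 = 432
4a^3 + 27b^2 = -4 + 432 = 428
Delta = -16*428 = -6848

-6848


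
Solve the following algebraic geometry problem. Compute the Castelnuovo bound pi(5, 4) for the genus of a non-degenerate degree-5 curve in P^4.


Castelnuovo's bound: write d - 1 = m(r-1) + epsilon with 0 <= epsilon < r-1.
d - 1 = 5 - 1 = 4
r - 1 = 4 - 1 = 3
4 = 1*3 + 1, so m = 1, epsilon = 1
pi(d, r) = m(m-1)(r-1)/2 + m*epsilon
= 1*0*3/2 + 1*1
= 0/2 + 1
= 0 + 1 = 1

1


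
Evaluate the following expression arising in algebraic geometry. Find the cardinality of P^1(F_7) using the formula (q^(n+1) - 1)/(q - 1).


P^1(F_7) has (q^(n+1) - 1)/(q - 1) points.
= 7^1 + 7^0
= 7 + 1
= 8

8


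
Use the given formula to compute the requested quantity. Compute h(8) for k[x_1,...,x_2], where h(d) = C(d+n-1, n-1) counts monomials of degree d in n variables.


The Hilbert function for the polynomial ring in 2 variables is:
h(d) = C(d+n-1, n-1)
h(8) = C(8+2-1, 2-1) = C(9, 1)
= 9! / (1! * 8!)
= 9

9


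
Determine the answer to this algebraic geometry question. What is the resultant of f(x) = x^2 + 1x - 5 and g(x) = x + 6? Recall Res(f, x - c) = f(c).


For Res(f, x - c), we evaluate f at x = c.
f(-6) = (-6)^2 + 1*(-6) - 5
= 36 - 6 - 5
= 30 - 5 = 25
Res(f, g) = 25

25


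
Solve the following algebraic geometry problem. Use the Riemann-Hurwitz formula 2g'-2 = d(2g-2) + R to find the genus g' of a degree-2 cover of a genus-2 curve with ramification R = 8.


Riemann-Hurwitz formula: 2g' - 2 = d(2g - 2) + R
Given: d = 2, g = 2, R = 8
2g' - 2 = 2*(2*2 - 2) + 8
2g' - 2 = 2*2 + 8
2g' - 2 = 4 + 8 = 12
2g' = 14
g' = 7

7


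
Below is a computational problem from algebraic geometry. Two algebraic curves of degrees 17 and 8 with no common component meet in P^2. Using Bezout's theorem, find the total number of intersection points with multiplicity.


Bezout's theorem states the intersection count equals the product of degrees.
Intersection count = 17 * 8 = 136

136


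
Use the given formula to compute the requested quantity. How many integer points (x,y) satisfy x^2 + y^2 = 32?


Systematically check integer values of x where x^2 <= 32.
For each valid x, check if 32 - x^2 is a perfect square.
x=4: 32 - 16 = 16, sqrt = 4 (valid)
Total integer solutions found: 4

4


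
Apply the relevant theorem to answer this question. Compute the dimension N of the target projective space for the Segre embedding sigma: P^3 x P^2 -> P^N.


The Segre embedding maps P^m x P^n into P^N via
all products of coordinates from each factor.
N = (m+1)(n+1) - 1
N = (3+1)(2+1) - 1
N = 4*3 - 1
N = 12 - 1 = 11

11


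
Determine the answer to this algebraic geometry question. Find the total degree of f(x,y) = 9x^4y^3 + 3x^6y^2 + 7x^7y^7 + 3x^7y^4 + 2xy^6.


Examine each term for its total degree (sum of exponents).
  Term '9x^4y^3' has total degree 4+3 = 7.
  Term '3x^6y^2' has total degree 6+2 = 8.
  Term '7x^7y^7' has total degree 7+7 = 14.
  Term '3x^7y^4' has total degree 7+4 = 11.
  Term '2xy^6' has total degree 1+6 = 7.
The maximum total degree among all terms is 14.

14


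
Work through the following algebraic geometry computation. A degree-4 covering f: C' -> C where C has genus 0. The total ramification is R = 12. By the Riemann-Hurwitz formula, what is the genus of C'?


Riemann-Hurwitz formula: 2g' - 2 = d(2g - 2) + R
Given: d = 4, g = 0, R = 12
2g' - 2 = 4*(2*0 - 2) + 12
2g' - 2 = 4*(-2) + 12
2g' - 2 = -8 + 12 = 4
2g' = 6
g' = 3

3


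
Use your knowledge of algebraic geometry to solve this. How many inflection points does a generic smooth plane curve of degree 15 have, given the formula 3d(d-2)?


For a general smooth plane curve C of degree d, the inflection points are
the intersection of C with its Hessian curve, which has degree 3(d-2).
By Bezout, the total intersection number is d * 3(d-2) = 15 * 39 = 585.
For a general curve every flex is ordinary, so each contributes
multiplicity 1 to C·Hess(C), and the number of distinct inflection
points is 3d(d-2).
Inflection points = 3*15*(15-2) = 3*15*13 = 585

585


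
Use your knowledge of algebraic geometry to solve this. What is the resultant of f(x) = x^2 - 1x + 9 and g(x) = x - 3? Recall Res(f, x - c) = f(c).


For Res(f, x - c), we evaluate f at x = c.
f(3) = 3^2 - 1*3 + 9
= 9 - 3 + 9
= 6 + 9 = 15
Res(f, g) = 15

15


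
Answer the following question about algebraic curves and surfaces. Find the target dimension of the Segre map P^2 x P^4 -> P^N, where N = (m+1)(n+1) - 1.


The Segre embedding maps P^m x P^n into P^N via
all products of coordinates from each factor.
N = (m+1)(n+1) - 1
N = (2+1)(4+1) - 1
N = 3*5 - 1
N = 15 - 1 = 14

14


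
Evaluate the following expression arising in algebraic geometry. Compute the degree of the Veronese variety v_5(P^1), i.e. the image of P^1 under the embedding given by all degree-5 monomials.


The Veronese variety v_5(P^1) has degree d^r.
d^r = 5^1 = 5

5


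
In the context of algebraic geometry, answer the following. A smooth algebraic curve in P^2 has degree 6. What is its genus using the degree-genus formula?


Using the genus formula for smooth plane curves:
g = (d-1)(d-2)/2
g = (6-1)(6-2)/2
g = 5*4/2
g = 20/2 = 10

10


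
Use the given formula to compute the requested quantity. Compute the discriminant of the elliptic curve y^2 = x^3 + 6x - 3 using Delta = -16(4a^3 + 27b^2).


Compute each component:
4a^3 = 4*6^3 = 4*216 = 864
27b^2 = 27*(-3)^2 = 27*9 = 243
4a^3 + 27b^2 = 864 + 243 = 1107
Delta = -16*1107 = -17712

-17712


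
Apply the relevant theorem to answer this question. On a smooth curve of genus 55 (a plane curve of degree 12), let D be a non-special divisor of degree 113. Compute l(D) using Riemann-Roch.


First, compute the genus of a smooth plane curve of degree 12:
g = (d-1)(d-2)/2 = (12-1)(12-2)/2 = 55
For a non-special divisor D (i.e., h^1(D) = 0), Riemann-Roch gives:
l(D) = deg(D) - g + 1
Since deg(D) = 113 >= 2g - 1 = 109, D is non-special.
l(D) = 113 - 55 + 1 = 59

59


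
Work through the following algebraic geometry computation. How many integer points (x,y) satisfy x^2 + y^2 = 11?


Systematically check integer values of x where x^2 <= 11.
For each valid x, check if 11 - x^2 is a perfect square.
Total integer solutions found: 0

0


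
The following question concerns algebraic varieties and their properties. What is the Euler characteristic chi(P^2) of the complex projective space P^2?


The complex projective space P^2 has one cell in each even real dimension 0, 2, ..., 4.
The cohomology groups are H^{2k}(P^2) = Z for k = 0,...,2, and 0 otherwise.
Euler characteristic = sum of Betti numbers = 1 per even-dimensional cohomology group.
chi(P^2) = 2 + 1 = 3

3


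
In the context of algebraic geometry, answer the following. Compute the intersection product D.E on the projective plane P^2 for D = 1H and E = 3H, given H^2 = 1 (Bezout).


Using bilinearity of the intersection pairing on the projective plane P^2:
(aH).(bH) = ab * (H.H)
We have H^2 = 1 (Bezout).
D.E = (1H).(3H) = 1*3*1
= 3*1
= 3

3


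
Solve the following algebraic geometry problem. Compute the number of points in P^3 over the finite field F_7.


P^3(F_7) has (q^(n+1) - 1)/(q - 1) points.
= 7^3 + 7^2 + 7^1 + 7^0
= 343 + 49 + 7 + 1
= 400

400


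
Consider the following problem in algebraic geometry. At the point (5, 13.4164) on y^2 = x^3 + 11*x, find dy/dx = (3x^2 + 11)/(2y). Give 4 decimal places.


Using implicit differentiation of y^2 = x^3 + 11*x:
2y * dy/dx = 3x^2 + 11
dy/dx = (3x^2 + 11)/(2y)
Numerator: 3*5^2 + 11 = 86
Denominator: 2*13.4164 = 26.8328
dy/dx = 86/26.8328 = 3.2050

3.2050


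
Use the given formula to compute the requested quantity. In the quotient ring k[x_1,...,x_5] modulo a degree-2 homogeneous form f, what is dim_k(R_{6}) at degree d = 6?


For R = k[x_1,...,x_n]/(f) with f homogeneous of degree e:
The Hilbert series is (1 - t^e)/(1 - t)^n.
So h(d) = C(d+n-1, n-1) - C(d-e+n-1, n-1) for d >= e.
With n=5, e=2, d=6:
C(6+5-1, 5-1) = C(10, 4) = 210
C(6-2+5-1, 5-1) = C(8, 4) = 70
h(6) = 210 - 70 = 140

140


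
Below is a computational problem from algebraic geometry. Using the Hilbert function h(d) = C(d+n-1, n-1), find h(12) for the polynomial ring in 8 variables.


The Hilbert function for the polynomial ring in 8 variables is:
h(d) = C(d+n-1, n-1)
h(12) = C(12+8-1, 8-1) = C(19, 7)
= 19! / (7! * 12!)
= 50388

50388


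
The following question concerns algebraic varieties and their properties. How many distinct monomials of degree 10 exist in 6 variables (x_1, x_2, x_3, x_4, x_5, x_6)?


The number of degree-10 monomials in 6 variables is C(d+n-1, n-1).
= C(10+6-1, 6-1) = C(15, 5)
= 3003

3003


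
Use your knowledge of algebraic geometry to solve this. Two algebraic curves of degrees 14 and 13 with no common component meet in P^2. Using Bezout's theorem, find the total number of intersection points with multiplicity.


Bezout's theorem states the intersection count equals the product of degrees.
Intersection count = 14 * 13 = 182

182


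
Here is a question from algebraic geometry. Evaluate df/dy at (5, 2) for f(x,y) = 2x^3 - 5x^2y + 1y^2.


df/dy = (-5)*x^2 + 2*1*y^1
At (5,2): (-5)*5^2 + 2*1*2^1
= -125 + 4
= -121

-121


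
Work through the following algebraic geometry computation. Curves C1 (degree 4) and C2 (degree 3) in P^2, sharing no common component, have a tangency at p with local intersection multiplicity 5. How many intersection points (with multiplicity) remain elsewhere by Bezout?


By Bezout's theorem, the total intersection number is d1 * d2.
Total = 4 * 3 = 12
Intersection multiplicity at p = 5
Remaining intersections = 12 - 5 = 7

7


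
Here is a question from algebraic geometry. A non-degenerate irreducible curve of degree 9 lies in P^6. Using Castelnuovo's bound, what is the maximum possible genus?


Castelnuovo's bound: write d - 1 = m(r-1) + epsilon with 0 <= epsilon < r-1.
d - 1 = 9 - 1 = 8
r - 1 = 6 - 1 = 5
8 = 1*5 + 3, so m = 1, epsilon = 3
pi(d, r) = m(m-1)(r-1)/2 + m*epsilon
= 1*0*5/2 + 1*3
= 0/2 + 3
= 0 + 3 = 3

3


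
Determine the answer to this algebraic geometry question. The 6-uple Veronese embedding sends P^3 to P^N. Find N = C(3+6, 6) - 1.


The Veronese embedding v_d: P^n -> P^N maps each point to all
degree-d monomials in n+1 homogeneous coordinates.
N = C(n+d, d) - 1
N = C(3+6, 6) - 1
N = C(9, 6) - 1
C(9, 6) = 84
N = 84 - 1 = 83

83


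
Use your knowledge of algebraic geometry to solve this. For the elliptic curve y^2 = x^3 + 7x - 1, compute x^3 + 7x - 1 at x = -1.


Compute x^3 + 7x - 1 at x = -1:
x^3 = (-1)^3 = -1
7*x = 7*(-1) = -7
Sum: -1 - 7 - 1 = -9

-9


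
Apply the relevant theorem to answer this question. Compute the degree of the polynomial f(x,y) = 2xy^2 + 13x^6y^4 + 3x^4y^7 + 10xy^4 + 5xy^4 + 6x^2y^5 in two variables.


Examine each term for its total degree (sum of exponents).
  Term '2xy^2' has total degree 1+2 = 3.
  Term '13x^6y^4' has total degree 6+4 = 10.
  Term '3x^4y^7' has total degree 4+7 = 11.
  Term '10xy^4' has total degree 1+4 = 5.
  Term '5xy^4' has total degree 1+4 = 5.
  Term '6x^2y^5' has total degree 2+5 = 7.
The maximum total degree among all terms is 11.

11


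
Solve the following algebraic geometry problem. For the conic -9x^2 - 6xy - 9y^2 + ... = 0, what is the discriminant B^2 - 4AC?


The discriminant of a conic Ax^2 + Bxy + Cy^2 + ... = 0 is B^2 - 4AC.
B^2 = (-6)^2 = 36
4AC = 4*(-9)*(-9) = 324
Discriminant = 36 - 324 = -288

-288


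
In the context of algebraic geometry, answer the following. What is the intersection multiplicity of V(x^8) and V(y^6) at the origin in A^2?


The intersection multiplicity of V(x^a) and V(y^b) at the origin is:
I(O; V(x^8), V(y^6)) = dim_k(k[x,y]/(x^8, y^6))
A basis for k[x,y]/(x^8, y^6) is the set of monomials x^i * y^j
where 0 <= i < 8 and 0 <= j < 6.
The number of such monomials is 8 * 6 = 48

48


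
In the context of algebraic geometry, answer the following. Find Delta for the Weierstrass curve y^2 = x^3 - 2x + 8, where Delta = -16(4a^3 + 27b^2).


Compute each component:
4a^3 = 4*(-2)^3 = 4*(-8) = -32
27b^2 = 27*8^2 = 27*64 = 1728
4a^3 + 27b^2 = -32 + 1728 = 1696
Delta = -16*1696 = -27136

-27136


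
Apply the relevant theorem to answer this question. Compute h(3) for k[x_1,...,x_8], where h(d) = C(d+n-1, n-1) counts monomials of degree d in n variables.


The Hilbert function for the polynomial ring in 8 variables is:
h(d) = C(d+n-1, n-1)
h(3) = C(3+8-1, 8-1) = C(10, 7)
= 10! / (7! * 3!)
= 120

120


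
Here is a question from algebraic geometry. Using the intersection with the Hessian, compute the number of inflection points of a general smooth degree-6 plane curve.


For a general smooth plane curve C of degree d, the inflection points are
the intersection of C with its Hessian curve, which has degree 3(d-2).
By Bezout, the total intersection number is d * 3(d-2) = 6 * 12 = 72.
For a general curve every flex is ordinary, so each contributes
multiplicity 1 to C·Hess(C), and the number of distinct inflection
points is 3d(d-2).
Inflection points = 3*6*(6-2) = 3*6*4 = 72

72


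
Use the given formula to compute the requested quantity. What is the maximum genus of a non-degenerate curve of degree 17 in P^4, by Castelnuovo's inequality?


Castelnuovo's bound: write d - 1 = m(r-1) + epsilon with 0 <= epsilon < r-1.
d - 1 = 17 - 1 = 16
r - 1 = 4 - 1 = 3
16 = 5*3 + 1, so m = 5, epsilon = 1
pi(d, r) = m(m-1)(r-1)/2 + m*epsilon
= 5*4*3/2 + 5*1
= 60/2 + 5
= 30 + 5 = 35

35


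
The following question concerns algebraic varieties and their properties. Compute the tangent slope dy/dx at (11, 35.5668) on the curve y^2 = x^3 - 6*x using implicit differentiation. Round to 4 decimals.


Using implicit differentiation of y^2 = x^3 - 6*x:
2y * dy/dx = 3x^2 - 6
dy/dx = (3x^2 - 6)/(2y)
Numerator: 3*11^2 - 6 = 357
Denominator: 2*35.5668 = 71.1336
dy/dx = 357/71.1336 = 5.0187

5.0187


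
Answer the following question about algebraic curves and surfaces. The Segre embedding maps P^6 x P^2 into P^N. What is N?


The Segre embedding maps P^m x P^n into P^N via
all products of coordinates from each factor.
N = (m+1)(n+1) - 1
N = (6+1)(2+1) - 1
N = 7*3 - 1
N = 21 - 1 = 20

20


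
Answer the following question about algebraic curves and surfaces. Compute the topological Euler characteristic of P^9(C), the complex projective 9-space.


The complex projective space P^9 has one cell in each even real dimension 0, 2, ..., 18.
The cohomology groups are H^{2k}(P^9) = Z for k = 0,...,9, and 0 otherwise.
Euler characteristic = sum of Betti numbers = 1 per even-dimensional cohomology group.
chi(P^9) = 9 + 1 = 10

10


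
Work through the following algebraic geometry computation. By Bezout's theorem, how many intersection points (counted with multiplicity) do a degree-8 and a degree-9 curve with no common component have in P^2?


Bezout's theorem states the intersection count equals the product of degrees.
Intersection count = 8 * 9 = 72

72


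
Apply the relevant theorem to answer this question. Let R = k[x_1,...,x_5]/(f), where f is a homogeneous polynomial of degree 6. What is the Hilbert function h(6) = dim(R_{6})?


For R = k[x_1,...,x_n]/(f) with f homogeneous of degree e:
The Hilbert series is (1 - t^e)/(1 - t)^n.
So h(d) = C(d+n-1, n-1) - C(d-e+n-1, n-1) for d >= e.
With n=5, e=6, d=6:
C(6+5-1, 5-1) = C(10, 4) = 210
C(6-6+5-1, 5-1) = C(4, 4) = 1
h(6) = 210 - 1 = 209

209


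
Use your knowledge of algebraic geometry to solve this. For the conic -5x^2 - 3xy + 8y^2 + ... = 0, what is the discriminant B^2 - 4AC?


The discriminant of a conic Ax^2 + Bxy + Cy^2 + ... = 0 is B^2 - 4AC.
B^2 = (-3)^2 = 9
4AC = 4*(-5)*8 = -160
Discriminant = 9 + 160 = 169

169


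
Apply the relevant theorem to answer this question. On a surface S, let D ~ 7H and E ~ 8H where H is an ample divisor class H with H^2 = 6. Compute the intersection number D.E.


Using bilinearity of the intersection pairing on a surface S:
(aH).(bH) = ab * (H.H)
We have H^2 = 6.
D.E = (7H).(8H) = 7*8*6
= 56*6
= 336

336


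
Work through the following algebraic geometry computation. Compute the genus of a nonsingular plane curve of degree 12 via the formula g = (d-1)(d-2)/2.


Using the genus formula for smooth plane curves:
g = (d-1)(d-2)/2
g = (12-1)(12-2)/2
g = 11*10/2
g = 110/2 = 55

55


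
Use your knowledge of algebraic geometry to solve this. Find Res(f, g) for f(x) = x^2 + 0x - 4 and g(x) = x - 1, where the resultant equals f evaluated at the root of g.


For Res(f, x - c), we evaluate f at x = c.
f(1) = 1^2 + 0*1 - 4
= 1 + 0 - 4
= 1 - 4 = -3
Res(f, g) = -3

-3


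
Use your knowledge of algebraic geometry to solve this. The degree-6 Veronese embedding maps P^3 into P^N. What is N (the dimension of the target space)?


The Veronese embedding v_d: P^n -> P^N maps each point to all
degree-d monomials in n+1 homogeneous coordinates.
N = C(n+d, d) - 1
N = C(3+6, 6) - 1
N = C(9, 6) - 1
C(9, 6) = 84
N = 84 - 1 = 83

83


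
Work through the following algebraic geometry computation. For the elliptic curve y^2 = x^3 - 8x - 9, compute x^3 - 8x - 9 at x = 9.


Compute x^3 - 8x - 9 at x = 9:
x^3 = 9^3 = 729
(-8)*x = (-8)*9 = -72
Sum: 729 - 72 - 9 = 648

648


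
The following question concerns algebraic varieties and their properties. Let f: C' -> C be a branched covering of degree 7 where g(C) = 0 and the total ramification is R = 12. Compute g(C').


Riemann-Hurwitz formula: 2g' - 2 = d(2g - 2) + R
Given: d = 7, g = 0, R = 12
2g' - 2 = 7*(2*0 - 2) + 12
2g' - 2 = 7*(-2) + 12
2g' - 2 = -14 + 12 = -2
2g' = 0
g' = 0

0


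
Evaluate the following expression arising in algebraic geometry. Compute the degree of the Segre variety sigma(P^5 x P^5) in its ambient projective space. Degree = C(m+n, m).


The degree of the Segre variety P^5 x P^5 is C(m+n, m).
= C(10, 5)
= 252

252


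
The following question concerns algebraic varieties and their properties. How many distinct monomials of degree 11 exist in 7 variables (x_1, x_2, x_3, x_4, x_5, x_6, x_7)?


The number of degree-11 monomials in 7 variables is C(d+n-1, n-1).
= C(11+7-1, 7-1) = C(17, 6)
= 12376

12376
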